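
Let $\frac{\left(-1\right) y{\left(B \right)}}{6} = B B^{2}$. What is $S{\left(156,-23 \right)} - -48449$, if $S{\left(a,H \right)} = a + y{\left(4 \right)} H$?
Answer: $57437$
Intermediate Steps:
$y{\left(B \right)} = - 6 B^{3}$ ($y{\left(B \right)} = - 6 B B^{2} = - 6 B^{3}$)
$S{\left(a,H \right)} = a - 384 H$ ($S{\left(a,H \right)} = a + - 6 \cdot 4^{3} H = a + \left(-6\right) 64 H = a - 384 H$)
$S{\left(156,-23 \right)} - -48449 = \left(156 - -8832\right) - -48449 = \left(156 + 8832\right) + 48449 = 8988 + 48449 = 57437$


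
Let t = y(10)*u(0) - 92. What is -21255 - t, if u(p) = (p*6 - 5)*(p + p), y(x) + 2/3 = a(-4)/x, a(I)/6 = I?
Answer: -21163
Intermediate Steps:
a(I) = 6*I
y(x) = -2/3 - 24/x (y(x) = -2/3 + (6*(-4))/x = -2/3 - 24/x)
u(p) = 2*p*(-5 + 6*p) (u(p) = (6*p - 5)*(2*p) = (-5 + 6*p)*(2*p) = 2*p*(-5 + 6*p))
t = -92 (t = (-2/3 - 24/10)*(2*0*(-5 + 6*0)) - 92 = (-2/3 - 24*1/10)*(2*0*(-5 + 0)) - 92 = (-2/3 - 12/5)*(2*0*(-5)) - 92 = -46/15*0 - 92 = 0 - 92 = -92)
-21255 - t = -21255 - 1*(-92) = -21255 + 92 = -21163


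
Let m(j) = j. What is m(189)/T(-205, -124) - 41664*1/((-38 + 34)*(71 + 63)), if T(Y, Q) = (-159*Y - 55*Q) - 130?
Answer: 7578109/97485 ≈ 77.736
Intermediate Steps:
T(Y, Q) = -130 - 159*Y - 55*Q
m(189)/T(-205, -124) - 41664*1/((-38 + 34)*(71 + 63)) = 189/(-130 - 159*(-205) - 55*(-124)) - 41664*1/((-38 + 34)*(71 + 63)) = 189/(-130 + 32595 + 6820) - 41664/((-4*134)) = 189/39285 - 41664/(-536) = 189*(1/39285) - 41664*(-1/536) = 7/1455 + 5208/67 = 7578109/97485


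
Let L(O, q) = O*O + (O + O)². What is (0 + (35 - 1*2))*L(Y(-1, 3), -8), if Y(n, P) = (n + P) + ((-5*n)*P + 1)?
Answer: 53460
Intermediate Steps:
Y(n, P) = 1 + P + n - 5*P*n (Y(n, P) = (P + n) + (-5*P*n + 1) = (P + n) + (1 - 5*P*n) = 1 + P + n - 5*P*n)
L(O, q) = 5*O² (L(O, q) = O² + (2*O)² = O² + 4*O² = 5*O²)
(0 + (35 - 1*2))*L(Y(-1, 3), -8) = (0 + (35 - 1*2))*(5*(1 + 3 - 1 - 5*3*(-1))²) = (0 + (35 - 2))*(5*(1 + 3 - 1 + 15)²) = (0 + 33)*(5*18²) = 33*(5*324) = 33*1620 = 53460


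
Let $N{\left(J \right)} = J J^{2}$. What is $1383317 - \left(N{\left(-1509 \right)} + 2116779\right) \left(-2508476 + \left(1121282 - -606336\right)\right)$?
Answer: $-2681465160286783$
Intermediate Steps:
$N{\left(J \right)} = J^{3}$
$1383317 - \left(N{\left(-1509 \right)} + 2116779\right) \left(-2508476 + \left(1121282 - -606336\right)\right) = 1383317 - \left(\left(-1509\right)^{3} + 2116779\right) \left(-2508476 + \left(1121282 - -606336\right)\right) = 1383317 - \left(-3436115229 + 2116779\right) \left(-2508476 + \left(1121282 + 606336\right)\right) = 1383317 - - 3433998450 \left(-2508476 + 1727618\right) = 1383317 - \left(-3433998450\right) \left(-780858\right) = 1383317 - 2681465161670100 = -2681465160286783$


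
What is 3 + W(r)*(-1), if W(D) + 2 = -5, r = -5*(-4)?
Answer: 10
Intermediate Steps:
r = 20
W(D) = -7 (W(D) = -2 - 5 = -7)
3 + W(r)*(-1) = 3 - 7*(-1) = 3 + 7 = 10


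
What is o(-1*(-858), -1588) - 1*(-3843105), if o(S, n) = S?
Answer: 3843963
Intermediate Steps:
o(-1*(-858), -1588) - 1*(-3843105) = -1*(-858) - 1*(-3843105) = 858 + 3843105 = 3843963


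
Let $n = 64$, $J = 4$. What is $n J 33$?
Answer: $8448$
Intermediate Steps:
$n J 33 = 64 \cdot 4 \cdot 33 = 64 \cdot 132 = 8448$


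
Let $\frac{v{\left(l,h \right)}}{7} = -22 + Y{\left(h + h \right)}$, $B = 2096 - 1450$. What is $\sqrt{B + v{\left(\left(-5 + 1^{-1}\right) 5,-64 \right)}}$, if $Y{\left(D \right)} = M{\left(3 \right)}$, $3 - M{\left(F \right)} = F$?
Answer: $2 \sqrt{123} \approx 22.181$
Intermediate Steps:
$M{\left(F \right)} = 3 - F$
$Y{\left(D \right)} = 0$ ($Y{\left(D \right)} = 3 - 3 = 0$)
$B = 646$ ($B = 2096 - 1450 = 646$)
$v{\left(l,h \right)} = -154$ ($v{\left(l,h \right)} = 7 \left(-22 + 0\right) = 7 \left(-22\right) = -154$)
$\sqrt{B + v{\left(\left(-5 + 1^{-1}\right) 5,-64 \right)}} = \sqrt{646 - 154} = \sqrt{492} = 2 \sqrt{123}$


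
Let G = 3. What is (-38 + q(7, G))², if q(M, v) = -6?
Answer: 1936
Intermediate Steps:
(-38 + q(7, G))² = (-38 - 6)² = (-44)² = 1936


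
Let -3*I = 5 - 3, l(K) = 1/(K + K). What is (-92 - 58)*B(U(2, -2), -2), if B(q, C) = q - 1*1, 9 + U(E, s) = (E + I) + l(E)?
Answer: 2525/2 ≈ 1262.5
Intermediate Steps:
l(K) = 1/(2*K)
I = -⅔ (I = -(5 - 3)/3 = -⅓*2 = -⅔ ≈ -0.66667)
U(E, s) = -29/3 + E + 1/(2*E) (U(E, s) = -9 + ((E - ⅔) + 1/(2*E)) = -9 + ((-⅔ + E) + 1/(2*E)) = -9 + (-⅔ + E + 1/(2*E)) = -29/3 + E + 1/(2*E))
B(q, C) = -1 + q (B(q, C) = q - 1 = -1 + q)
(-92 - 58)*B(U(2, -2), -2) = (-92 - 58)*(-1 + (-29/3 + 2 + (½)/2)) = -150*(-1 + (-29/3 + 2 + (½)*(½))) = -150*(-1 + (-29/3 + 2 + ¼)) = -150*(-1 - 89/12) = -150*(-101/12) = 2525/2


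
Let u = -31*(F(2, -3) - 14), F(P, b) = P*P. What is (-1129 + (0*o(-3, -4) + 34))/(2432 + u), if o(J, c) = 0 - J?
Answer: -365/914 ≈ -0.39934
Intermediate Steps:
o(J, c) = -J
F(P, b) = P²
u = 310 (u = -31*(2² - 14) = -31*(4 - 14) = -31*(-10) = 310)
(-1129 + (0*o(-3, -4) + 34))/(2432 + u) = (-1129 + (0*(-1*(-3)) + 34))/(2432 + 310) = (-1129 + (0*3 + 34))/2742 = (-1129 + (0 + 34))*(1/2742) = (-1129 + 34)*(1/2742) = -1095*1/2742 = -365/914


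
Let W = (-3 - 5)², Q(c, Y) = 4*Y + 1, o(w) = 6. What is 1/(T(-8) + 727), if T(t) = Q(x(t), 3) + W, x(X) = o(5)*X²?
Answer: 1/804 ≈ 0.0012438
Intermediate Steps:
x(X) = 6*X²
Q(c, Y) = 1 + 4*Y
W = 64 (W = (-8)² = 64)
T(t) = 77 (T(t) = (1 + 4*3) + 64 = (1 + 12) + 64 = 13 + 64 = 77)
1/(T(-8) + 727) = 1/(77 + 727) = 1/804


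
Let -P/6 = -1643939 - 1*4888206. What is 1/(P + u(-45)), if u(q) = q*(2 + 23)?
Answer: 1/39191745 ≈ 2.5516e-8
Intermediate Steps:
u(q) = 25*q (u(q) = q*25 = 25*q)
P = 39192870 (P = -6*(-1643939 - 1*4888206) = -6*(-1643939 - 4888206) = -6*(-6532145) = 39192870)
1/(P + u(-45)) = 1/(39192870 + 25*(-45)) = 1/(39192870 - 1125) = 1/39191745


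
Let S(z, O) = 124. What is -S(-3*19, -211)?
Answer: -124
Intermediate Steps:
-S(-3*19, -211) = -1*124 = -124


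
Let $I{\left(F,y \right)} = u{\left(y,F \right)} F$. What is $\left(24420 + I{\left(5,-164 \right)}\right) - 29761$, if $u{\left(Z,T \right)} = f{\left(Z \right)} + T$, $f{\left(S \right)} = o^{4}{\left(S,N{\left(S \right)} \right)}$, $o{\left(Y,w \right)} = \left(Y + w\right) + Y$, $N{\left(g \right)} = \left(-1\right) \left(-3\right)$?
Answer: $55783197809$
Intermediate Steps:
$N{\left(g \right)} = 3$
$o{\left(Y,w \right)} = w + 2 Y$
$f{\left(S \right)} = \left(3 + 2 S\right)^{4}$
$u{\left(Z,T \right)} = T + \left(3 + 2 Z\right)^{4}$ ($u{\left(Z,T \right)} = \left(3 + 2 Z\right)^{4} + T = T + \left(3 + 2 Z\right)^{4}$)
$I{\left(F,y \right)} = F \left(F + \left(3 + 2 y\right)^{4}\right)$ ($I{\left(F,y \right)} = \left(F + \left(3 + 2 y\right)^{4}\right) F = F \left(F + \left(3 + 2 y\right)^{4}\right)$)
$\left(24420 + I{\left(5,-164 \right)}\right) - 29761 = \left(24420 + 5 \left(5 + \left(3 + 2 \left(-164\right)\right)^{4}\right)\right) - 29761 = \left(24420 + 5 \left(5 + \left(3 - 328\right)^{4}\right)\right) - 29761 = \left(24420 + 5 \left(5 + \left(-325\right)^{4}\right)\right) - 29761 = \left(24420 + 5 \left(5 + 11156640625\right)\right) - 29761 = \left(24420 + 5 \cdot 11156640630\right) - 29761 = \left(24420 + 55783203150\right) - 29761 = 55783227570 - 29761 = 55783197809$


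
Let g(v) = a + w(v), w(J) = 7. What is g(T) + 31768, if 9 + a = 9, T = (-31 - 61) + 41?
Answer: 31775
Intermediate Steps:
T = -51 (T = -92 + 41 = -51)
a = 0 (a = -9 + 9 = 0)
g(v) = 7 (g(v) = 0 + 7 = 7)
g(T) + 31768 = 7 + 31768 = 31775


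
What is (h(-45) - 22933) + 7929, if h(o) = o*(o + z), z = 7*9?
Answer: -15814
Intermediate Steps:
z = 63
h(o) = o*(63 + o) (h(o) = o*(o + 63) = o*(63 + o))
(h(-45) - 22933) + 7929 = (-45*(63 - 45) - 22933) + 7929 = (-45*18 - 22933) + 7929 = (-810 - 22933) + 7929 = -23743 + 7929 = -15814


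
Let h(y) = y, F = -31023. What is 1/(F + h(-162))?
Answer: -1/31185 ≈ -3.2067e-5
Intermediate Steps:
1/(F + h(-162)) = 1/(-31023 - 162) = 1/(-31185) = -1/31185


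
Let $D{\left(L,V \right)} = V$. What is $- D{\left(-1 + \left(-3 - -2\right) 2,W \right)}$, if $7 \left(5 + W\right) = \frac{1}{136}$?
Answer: $\frac{4759}{952} \approx 4.9989$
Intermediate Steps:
$W = - \frac{4759}{952}$ ($W = -5 + \frac{1}{7 \cdot 136} = -5 + \frac{1}{7} \cdot \frac{1}{136} = -5 + \frac{1}{952} = - \frac{4759}{952} \approx -4.9989$)
$- D{\left(-1 + \left(-3 - -2\right) 2,W \right)} = \left(-1\right) \left(- \frac{4759}{952}\right) = \frac{4759}{952}$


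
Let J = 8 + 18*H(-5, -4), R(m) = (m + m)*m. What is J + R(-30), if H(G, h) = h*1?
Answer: 1736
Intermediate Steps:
H(G, h) = h
R(m) = 2*m² (R(m) = (2*m)*m = 2*m²)
J = -64 (J = 8 + 18*(-4) = 8 - 72 = -64)
J + R(-30) = -64 + 2*(-30)² = -64 + 2*900 = -64 + 1800 = 1736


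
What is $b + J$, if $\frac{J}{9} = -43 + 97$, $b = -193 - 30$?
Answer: $263$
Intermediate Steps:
$b = -223$
$J = 486$ ($J = 9 \left(-43 + 97\right) = 9 \cdot 54 = 486$)
$b + J = -223 + 486 = 263$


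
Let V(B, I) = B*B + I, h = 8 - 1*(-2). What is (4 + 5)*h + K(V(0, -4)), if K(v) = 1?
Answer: 91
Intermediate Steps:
h = 10 (h = 8 + 2 = 10)
V(B, I) = I + B² (V(B, I) = B² + I = I + B²)
(4 + 5)*h + K(V(0, -4)) = (4 + 5)*10 + 1 = 9*10 + 1 = 90 + 1 = 91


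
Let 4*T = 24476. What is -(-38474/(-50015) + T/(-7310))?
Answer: 4959369/73121930 ≈ 0.067823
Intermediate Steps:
T = 6119 (T = (¼)*24476 = 6119)
-(-38474/(-50015) + T/(-7310)) = -(-38474/(-50015) + 6119/(-7310)) = -(-38474*(-1/50015) + 6119*(-1/7310)) = -(38474/50015 - 6119/7310) = -1*(-4959369/73121930) = 4959369/73121930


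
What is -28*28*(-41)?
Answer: 32144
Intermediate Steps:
-28*28*(-41) = -784*(-41) = 32144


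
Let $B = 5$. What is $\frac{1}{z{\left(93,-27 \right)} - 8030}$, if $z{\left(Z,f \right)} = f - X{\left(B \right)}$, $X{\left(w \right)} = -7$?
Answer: $- \frac{1}{8050} \approx -0.00012422$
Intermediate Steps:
$z{\left(Z,f \right)} = 7 + f$ ($z{\left(Z,f \right)} = f - -7 = f + 7 = 7 + f$)
$\frac{1}{z{\left(93,-27 \right)} - 8030} = \frac{1}{\left(7 - 27\right) - 8030} = \frac{1}{-20 - 8030} = \frac{1}{-8050} = - \frac{1}{8050}$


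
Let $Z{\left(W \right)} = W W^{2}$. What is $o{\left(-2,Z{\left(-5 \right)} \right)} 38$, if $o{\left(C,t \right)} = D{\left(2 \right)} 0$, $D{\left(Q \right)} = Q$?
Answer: $0$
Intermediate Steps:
$Z{\left(W \right)} = W^{3}$
$o{\left(C,t \right)} = 0$ ($o{\left(C,t \right)} = 2 \cdot 0 = 0$)
$o{\left(-2,Z{\left(-5 \right)} \right)} 38 = 0 \cdot 38 = 0$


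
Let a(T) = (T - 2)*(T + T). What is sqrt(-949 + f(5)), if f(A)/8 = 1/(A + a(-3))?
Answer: I*sqrt(1162245)/35 ≈ 30.802*I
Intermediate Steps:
a(T) = 2*T*(-2 + T) (a(T) = (-2 + T)*(2*T) = 2*T*(-2 + T))
f(A) = 8/(30 + A) (f(A) = 8/(A + 2*(-3)*(-2 - 3)) = 8/(A + 2*(-3)*(-5)) = 8/(A + 30) = 8/(30 + A))
sqrt(-949 + f(5)) = sqrt(-949 + 8/(30 + 5)) = sqrt(-949 + 8/35) = sqrt(-33207/35) = I*sqrt(1162245)/35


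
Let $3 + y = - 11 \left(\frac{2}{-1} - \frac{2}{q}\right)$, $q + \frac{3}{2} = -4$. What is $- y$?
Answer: $-15$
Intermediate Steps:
$q = - \frac{11}{2}$ ($q = - \frac{3}{2} - 4 = - \frac{11}{2} \approx -5.5$)
$y = 15$ ($y = -3 - 11 \left(\frac{2}{-1} - \frac{2}{- \frac{11}{2}}\right) = -3 - 11 \left(2 \left(-1\right) - - \frac{4}{11}\right) = -3 - 11 \left(-2 + \frac{4}{11}\right) = -3 - -18 = -3 + 18 = 15$)
$- y = \left(-1\right) 15 = -15$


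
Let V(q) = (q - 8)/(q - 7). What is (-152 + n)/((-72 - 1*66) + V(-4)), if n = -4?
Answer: 286/251 ≈ 1.1394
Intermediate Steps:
V(q) = (-8 + q)/(-7 + q)
(-152 + n)/((-72 - 1*66) + V(-4)) = (-152 - 4)/((-72 - 1*66) + (-8 - 4)/(-7 - 4)) = -156/((-72 - 66) - 12/(-11)) = -156/(-138 - 1/11*(-12)) = -156/(-138 + 12/11) = -156/(-1506/11) = -156*(-11/1506) = 286/251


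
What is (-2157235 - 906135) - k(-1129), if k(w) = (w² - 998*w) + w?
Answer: -5463624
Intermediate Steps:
k(w) = w² - 997*w
(-2157235 - 906135) - k(-1129) = (-2157235 - 906135) - (-1129)*(-997 - 1129) = -3063370 - (-1129)*(-2126) = -3063370 - 1*2400254 = -3063370 - 2400254 = -5463624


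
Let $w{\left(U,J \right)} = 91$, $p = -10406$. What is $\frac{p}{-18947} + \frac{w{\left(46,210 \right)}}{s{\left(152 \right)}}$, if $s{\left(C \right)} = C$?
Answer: $\frac{3305889}{2879944} \approx 1.1479$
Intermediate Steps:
$\frac{p}{-18947} + \frac{w{\left(46,210 \right)}}{s{\left(152 \right)}} = - \frac{10406}{-18947} + \frac{91}{152} = \left(-10406\right) \left(- \frac{1}{18947}\right) + 91 \cdot \frac{1}{152} = \frac{10406}{18947} + \frac{91}{152} = \frac{3305889}{2879944}$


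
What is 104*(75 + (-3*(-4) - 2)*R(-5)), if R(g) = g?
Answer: 2600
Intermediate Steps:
104*(75 + (-3*(-4) - 2)*R(-5)) = 104*(75 + (-3*(-4) - 2)*(-5)) = 104*(75 + (12 - 2)*(-5)) = 104*(75 + 10*(-5)) = 104*(75 - 50) = 104*25 = 2600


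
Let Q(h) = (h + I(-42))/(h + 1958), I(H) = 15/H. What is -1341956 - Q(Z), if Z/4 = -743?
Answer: -488473051/364 ≈ -1.3420e+6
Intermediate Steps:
Z = -2972 (Z = 4*(-743) = -2972)
Q(h) = (-5/14 + h)/(1958 + h) (Q(h) = (h + 15/(-42))/(h + 1958) = (h + 15*(-1/42))/(1958 + h) = (h - 5/14)/(1958 + h) = (-5/14 + h)/(1958 + h))
-1341956 - Q(Z) = -1341956 - (-5/14 - 2972)/(1958 - 2972) = -1341956 - (-41613)/((-1014)*14) = -1341956 - (-1)*(-41613)/(1014*14) = -1341956 - 1*1067/364 = -1341956 - 1067/364 = -488473051/364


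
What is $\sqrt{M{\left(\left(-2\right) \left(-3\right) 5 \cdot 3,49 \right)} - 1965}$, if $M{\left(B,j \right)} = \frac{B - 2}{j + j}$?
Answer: $\frac{i \sqrt{96241}}{7} \approx 44.318 i$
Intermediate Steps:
$M{\left(B,j \right)} = \frac{-2 + B}{2 j}$
$\sqrt{M{\left(\left(-2\right) \left(-3\right) 5 \cdot 3,49 \right)} - 1965} = \sqrt{\frac{-2 + \left(-2\right) \left(-3\right) 5 \cdot 3}{2 \cdot 49} - 1965} = \sqrt{\frac{1}{2} \cdot \frac{1}{49} \left(-2 + 6 \cdot 5 \cdot 3\right) - 1965} = \sqrt{\frac{1}{2} \cdot \frac{1}{49} \left(-2 + 30 \cdot 3\right) - 1965} = \sqrt{\frac{1}{2} \cdot \frac{1}{49} \left(-2 + 90\right) - 1965} = \sqrt{\frac{1}{2} \cdot \frac{1}{49} \cdot 88 - 1965} = \sqrt{\frac{44}{49} - 1965} = \sqrt{- \frac{96241}{49}} = \frac{i \sqrt{96241}}{7}$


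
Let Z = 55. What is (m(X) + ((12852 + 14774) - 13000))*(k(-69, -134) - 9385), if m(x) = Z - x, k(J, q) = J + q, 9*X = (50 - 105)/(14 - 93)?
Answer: -33360282656/237 ≈ -1.4076e+8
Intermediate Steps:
X = 55/711 (X = ((50 - 105)/(14 - 93))/9 = (-55/(-79))/9 = (-55*(-1/79))/9 = (⅑)*(55/79) = 55/711 ≈ 0.077356)
m(x) = 55 - x
(m(X) + ((12852 + 14774) - 13000))*(k(-69, -134) - 9385) = ((55 - 1*55/711) + ((12852 + 14774) - 13000))*((-69 - 134) - 9385) = ((55 - 55/711) + (27626 - 13000))*(-203 - 9385) = (39050/711 + 14626)*(-9588) = (10438136/711)*(-9588) = -33360282656/237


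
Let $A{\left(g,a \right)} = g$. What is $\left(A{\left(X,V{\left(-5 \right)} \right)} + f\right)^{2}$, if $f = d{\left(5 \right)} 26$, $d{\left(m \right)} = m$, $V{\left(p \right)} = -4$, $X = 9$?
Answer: $19321$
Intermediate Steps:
$f = 130$ ($f = 5 \cdot 26 = 130$)
$\left(A{\left(X,V{\left(-5 \right)} \right)} + f\right)^{2} = \left(9 + 130\right)^{2} = 139^{2} = 19321$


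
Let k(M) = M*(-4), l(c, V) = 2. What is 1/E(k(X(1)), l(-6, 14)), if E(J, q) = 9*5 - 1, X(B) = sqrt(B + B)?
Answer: 1/44 ≈ 0.022727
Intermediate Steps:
X(B) = sqrt(2)*sqrt(B) (X(B) = sqrt(2*B) = sqrt(2)*sqrt(B))
k(M) = -4*M
E(J, q) = 44 (E(J, q) = 45 - 1 = 44)
1/E(k(X(1)), l(-6, 14)) = 1/44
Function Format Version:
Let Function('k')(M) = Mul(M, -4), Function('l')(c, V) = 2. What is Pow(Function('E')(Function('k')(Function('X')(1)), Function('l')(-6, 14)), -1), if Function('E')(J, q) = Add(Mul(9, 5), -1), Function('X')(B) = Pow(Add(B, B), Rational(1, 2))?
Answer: Rational(1, 44) ≈ 0.022727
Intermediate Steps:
Function('X')(B) = Mul(Pow(2, Rational(1, 2)), Pow(B, Rational(1, 2))) (Function('X')(B) = Pow(Mul(2, B), Rational(1, 2)) = Mul(Pow(2, Rational(1, 2)), Pow(B, Rational(1, 2))))
Function('k')(M) = Mul(-4, M)
Function('E')(J, q) = 44 (Function('E')(J, q) = Add(45, -1) = 44)
Pow(Function('E')(Function('k')(Function('X')(1)), Function('l')(-6, 14)), -1) = Pow(44, -1) = Rational(1, 44)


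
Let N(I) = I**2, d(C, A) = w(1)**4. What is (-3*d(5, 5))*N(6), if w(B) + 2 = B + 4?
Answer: -8748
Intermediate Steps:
w(B) = 2 + B (w(B) = -2 + (B + 4) = -2 + (4 + B) = 2 + B)
d(C, A) = 81 (d(C, A) = (2 + 1)**4 = 3**4 = 81)
(-3*d(5, 5))*N(6) = -3*81*6**2 = -243*36 = -8748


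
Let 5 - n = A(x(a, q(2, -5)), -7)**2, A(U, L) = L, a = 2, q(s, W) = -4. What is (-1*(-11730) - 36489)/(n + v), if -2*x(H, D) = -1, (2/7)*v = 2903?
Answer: -49518/20233 ≈ -2.4474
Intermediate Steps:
v = 20321/2 (v = (7/2)*2903 = 20321/2 ≈ 10161.)
x(H, D) = 1/2 (x(H, D) = -1/2*(-1) = 1/2)
n = -44 (n = 5 - 1*(-7)**2 = 5 - 1*49 = 5 - 49 = -44)
(-1*(-11730) - 36489)/(n + v) = (-1*(-11730) - 36489)/(-44 + 20321/2) = (11730 - 36489)/(20233/2) = -24759*2/20233 = -49518/20233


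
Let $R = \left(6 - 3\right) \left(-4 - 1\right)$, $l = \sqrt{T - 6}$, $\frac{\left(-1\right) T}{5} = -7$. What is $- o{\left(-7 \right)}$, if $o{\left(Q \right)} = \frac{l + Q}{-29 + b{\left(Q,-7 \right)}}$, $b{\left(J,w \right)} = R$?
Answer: $- \frac{7}{44} + \frac{\sqrt{29}}{44} \approx -0.036701$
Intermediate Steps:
$T = 35$ ($T = \left(-5\right) \left(-7\right) = 35$)
$l = \sqrt{29}$ ($l = \sqrt{35 - 6} = \sqrt{29} \approx 5.3852$)
$R = -15$ ($R = 3 \left(-5\right) = -15$)
$b{\left(J,w \right)} = -15$
$o{\left(Q \right)} = - \frac{Q}{44} - \frac{\sqrt{29}}{44}$ ($o{\left(Q \right)} = \frac{\sqrt{29} + Q}{-29 - 15} = \frac{Q + \sqrt{29}}{-44} = \left(Q + \sqrt{29}\right) \left(- \frac{1}{44}\right) = - \frac{Q}{44} - \frac{\sqrt{29}}{44}$)
$- o{\left(-7 \right)} = - (\left(- \frac{1}{44}\right) \left(-7\right) - \frac{\sqrt{29}}{44}) = - (\frac{7}{44} - \frac{\sqrt{29}}{44}) = - \frac{7}{44} + \frac{\sqrt{29}}{44}$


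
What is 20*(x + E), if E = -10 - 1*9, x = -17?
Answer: -720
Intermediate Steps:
E = -19 (E = -10 - 9 = -19)
20*(x + E) = 20*(-17 - 19) = 20*(-36) = -720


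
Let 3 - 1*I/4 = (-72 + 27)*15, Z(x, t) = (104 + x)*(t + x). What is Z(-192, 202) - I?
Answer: -3592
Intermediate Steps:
I = 2712 (I = 12 - 4*(-72 + 27)*15 = 12 - (-180)*15 = 12 - 4*(-675) = 12 + 2700 = 2712)
Z(-192, 202) - I = ((-192)**2 + 104*202 + 104*(-192) + 202*(-192)) - 1*2712 = (36864 + 21008 - 19968 - 38784) - 2712 = -880 - 2712 = -3592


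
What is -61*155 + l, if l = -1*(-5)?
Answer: -9450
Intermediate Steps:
l = 5
-61*155 + l = -61*155 + 5 = -9455 + 5 = -9450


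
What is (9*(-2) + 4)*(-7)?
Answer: 98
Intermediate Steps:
(9*(-2) + 4)*(-7) = (-18 + 4)*(-7) = -14*(-7) = 98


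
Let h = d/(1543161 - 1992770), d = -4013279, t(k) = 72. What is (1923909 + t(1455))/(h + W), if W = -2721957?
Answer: -865039173429/1223812351534 ≈ -0.70684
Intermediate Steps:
h = 4013279/449609 (h = -4013279/(1543161 - 1992770) = -4013279/(-449609) = -4013279*(-1/449609) = 4013279/449609 ≈ 8.9261)
(1923909 + t(1455))/(h + W) = (1923909 + 72)/(4013279/449609 - 2721957) = 1923981/(-1223812351534/449609) = 1923981*(-449609/1223812351534) = -865039173429/1223812351534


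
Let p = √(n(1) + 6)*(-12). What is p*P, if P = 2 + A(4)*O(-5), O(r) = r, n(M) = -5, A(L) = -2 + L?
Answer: 96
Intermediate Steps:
P = -8 (P = 2 + (-2 + 4)*(-5) = 2 + 2*(-5) = 2 - 10 = -8)
p = -12 (p = √(-5 + 6)*(-12) = √1*(-12) = 1*(-12) = -12)
p*P = -12*(-8) = 96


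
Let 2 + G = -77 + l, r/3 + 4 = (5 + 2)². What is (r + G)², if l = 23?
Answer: 6241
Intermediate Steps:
r = 135 (r = -12 + 3*(5 + 2)² = -12 + 3*7² = -12 + 3*49 = -12 + 147 = 135)
G = -56 (G = -2 + (-77 + 23) = -2 - 54 = -56)
(r + G)² = (135 - 56)² = 79² = 6241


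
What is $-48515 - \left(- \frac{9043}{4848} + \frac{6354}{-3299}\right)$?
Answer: $- \frac{775866538231}{15993552} \approx -48511.0$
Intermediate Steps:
$-48515 - \left(- \frac{9043}{4848} + \frac{6354}{-3299}\right) = -48515 - \left(\left(-9043\right) \frac{1}{4848} + 6354 \left(- \frac{1}{3299}\right)\right) = -48515 - \left(- \frac{9043}{4848} - \frac{6354}{3299}\right) = -48515 - - \frac{60637049}{15993552} = -48515 + \frac{60637049}{15993552} = - \frac{775866538231}{15993552}$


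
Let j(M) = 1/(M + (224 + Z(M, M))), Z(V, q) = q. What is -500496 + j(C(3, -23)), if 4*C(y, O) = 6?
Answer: -113612591/227 ≈ -5.0050e+5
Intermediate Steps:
C(y, O) = 3/2 (C(y, O) = (1/4)*6 = 3/2)
j(M) = 1/(224 + 2*M) (j(M) = 1/(M + (224 + M)) = 1/(224 + 2*M))
-500496 + j(C(3, -23)) = -500496 + 1/(2*(112 + 3/2)) = -500496 + 1/(2*(227/2)) = -500496 + (1/2)*(2/227) = -500496 + 1/227 = -113612591/227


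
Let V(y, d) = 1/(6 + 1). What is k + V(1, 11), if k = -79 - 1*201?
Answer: -1959/7 ≈ -279.86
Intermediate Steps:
k = -280 (k = -79 - 201 = -280)
V(y, d) = ⅐ (V(y, d) = 1/7 = ⅐)
k + V(1, 11) = -280 + ⅐ = -1959/7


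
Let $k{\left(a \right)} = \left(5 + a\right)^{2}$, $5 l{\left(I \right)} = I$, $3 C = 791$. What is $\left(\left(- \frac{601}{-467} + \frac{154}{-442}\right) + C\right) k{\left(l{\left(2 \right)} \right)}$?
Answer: $\frac{19908339489}{2580175} \approx 7715.9$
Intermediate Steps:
$C = \frac{791}{3}$ ($C = \frac{1}{3} \cdot 791 = \frac{791}{3} \approx 263.67$)
$l{\left(I \right)} = \frac{I}{5}$
$\left(\left(- \frac{601}{-467} + \frac{154}{-442}\right) + C\right) k{\left(l{\left(2 \right)} \right)} = \left(\left(- \frac{601}{-467} + \frac{154}{-442}\right) + \frac{791}{3}\right) \left(5 + \frac{1}{5} \cdot 2\right)^{2} = \left(\left(\left(-601\right) \left(- \frac{1}{467}\right) + 154 \left(- \frac{1}{442}\right)\right) + \frac{791}{3}\right) \left(5 + \frac{2}{5}\right)^{2} = \left(\left(\frac{601}{467} - \frac{77}{221}\right) + \frac{791}{3}\right) \left(\frac{27}{5}\right)^{2} = \left(\frac{96862}{103207} + \frac{791}{3}\right) \frac{729}{25} = \frac{81927323}{309621} \cdot \frac{729}{25} = \frac{19908339489}{2580175}$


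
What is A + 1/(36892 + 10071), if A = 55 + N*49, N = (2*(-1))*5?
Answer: -20428904/46963 ≈ -435.00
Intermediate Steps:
N = -10 (N = -2*5 = -10)
A = -435 (A = 55 - 10*49 = 55 - 490 = -435)
A + 1/(36892 + 10071) = -435 + 1/(36892 + 10071) = -435 + 1/46963 = -20428904/46963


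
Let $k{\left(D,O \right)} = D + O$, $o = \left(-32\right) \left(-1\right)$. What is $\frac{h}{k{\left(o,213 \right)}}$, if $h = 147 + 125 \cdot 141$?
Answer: $\frac{17772}{245} \approx 72.539$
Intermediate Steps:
$o = 32$
$h = 17772$ ($h = 147 + 17625 = 17772$)
$\frac{h}{k{\left(o,213 \right)}} = \frac{17772}{32 + 213} = \frac{17772}{245}$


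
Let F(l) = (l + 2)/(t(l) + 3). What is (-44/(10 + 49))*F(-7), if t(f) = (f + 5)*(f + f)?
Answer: 220/1829 ≈ 0.12028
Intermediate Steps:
t(f) = 2*f*(5 + f) (t(f) = (5 + f)*(2*f) = 2*f*(5 + f))
F(l) = (2 + l)/(3 + 2*l*(5 + l)) (F(l) = (l + 2)/(2*l*(5 + l) + 3) = (2 + l)/(3 + 2*l*(5 + l)))
(-44/(10 + 49))*F(-7) = (-44/(10 + 49))*((2 - 7)/(3 + 2*(-7)*(5 - 7))) = (-44/59)*(-5/(3 + 2*(-7)*(-2))) = ((1/59)*(-44))*(-5/(3 + 28)) = -44*(-5)/(59*31) = -44*(-5)/1829 = -44/59*(-5/31) = 220/1829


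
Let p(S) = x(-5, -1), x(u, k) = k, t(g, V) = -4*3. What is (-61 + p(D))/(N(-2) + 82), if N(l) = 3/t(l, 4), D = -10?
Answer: -248/327 ≈ -0.75841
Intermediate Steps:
t(g, V) = -12
p(S) = -1
N(l) = -¼ (N(l) = 3/(-12) = 3*(-1/12) = -¼)
(-61 + p(D))/(N(-2) + 82) = (-61 - 1)/(-¼ + 82) = -62/327/4 = -62*4/327 = -248/327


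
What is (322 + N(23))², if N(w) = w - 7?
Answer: 114244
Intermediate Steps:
N(w) = -7 + w
(322 + N(23))² = (322 + (-7 + 23))² = (322 + 16)² = 338² = 114244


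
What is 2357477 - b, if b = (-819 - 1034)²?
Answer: -1076132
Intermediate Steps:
b = 3433609 (b = (-1853)² = 3433609)
2357477 - b = 2357477 - 1*3433609 = 2357477 - 3433609 = -1076132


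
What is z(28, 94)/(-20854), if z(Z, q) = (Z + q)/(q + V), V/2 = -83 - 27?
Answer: 61/1313802 ≈ 4.6430e-5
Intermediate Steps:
V = -220 (V = 2*(-83 - 27) = 2*(-110) = -220)
z(Z, q) = (Z + q)/(-220 + q) (z(Z, q) = (Z + q)/(q - 220) = (Z + q)/(-220 + q))
z(28, 94)/(-20854) = ((28 + 94)/(-220 + 94))/(-20854) = (122/(-126))*(-1/20854) = -1/126*122*(-1/20854) = -61/63*(-1/20854) = 61/1313802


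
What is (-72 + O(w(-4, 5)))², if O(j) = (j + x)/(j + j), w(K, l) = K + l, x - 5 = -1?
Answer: 19321/4 ≈ 4830.3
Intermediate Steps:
x = 4 (x = 5 - 1 = 4)
O(j) = (4 + j)/(2*j) (O(j) = (j + 4)/(j + j) = (4 + j)/((2*j)) = (4 + j)*(1/(2*j)) = (4 + j)/(2*j))
(-72 + O(w(-4, 5)))² = (-72 + (4 + (-4 + 5))/(2*(-4 + 5)))² = (-72 + (½)*(4 + 1)/1)² = (-72 + (½)*1*5)² = (-72 + 5/2)² = (-139/2)² = 19321/4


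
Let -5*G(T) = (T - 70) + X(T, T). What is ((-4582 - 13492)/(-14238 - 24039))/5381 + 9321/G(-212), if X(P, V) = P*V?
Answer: -9598356445897/9198966799494 ≈ -1.0434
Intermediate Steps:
G(T) = 14 - T/5 - T²/5 (G(T) = -((T - 70) + T*T)/5 = -((-70 + T) + T²)/5 = -(-70 + T + T²)/5 = 14 - T/5 - T²/5)
((-4582 - 13492)/(-14238 - 24039))/5381 + 9321/G(-212) = ((-4582 - 13492)/(-14238 - 24039))/5381 + 9321/(14 - ⅕*(-212) - ⅕*(-212)²) = -18074/(-38277)*(1/5381) + 9321/(14 + 212/5 - ⅕*44944) = -18074*(-1/38277)*(1/5381) + 9321/(14 + 212/5 - 44944/5) = (18074/38277)*(1/5381) + 9321/(-44662/5) = 18074/205968537 + 9321*(-5/44662) = 18074/205968537 - 46605/44662 = -9598356445897/9198966799494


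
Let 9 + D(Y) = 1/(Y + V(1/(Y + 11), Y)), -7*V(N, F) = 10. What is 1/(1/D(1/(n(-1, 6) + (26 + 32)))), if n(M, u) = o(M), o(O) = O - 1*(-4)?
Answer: -5854/603 ≈ -9.7081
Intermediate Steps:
o(O) = 4 + O (o(O) = O + 4 = 4 + O)
n(M, u) = 4 + M
V(N, F) = -10/7 (V(N, F) = -1/7*10 = -10/7)
D(Y) = -9 + 1/(-10/7 + Y) (D(Y) = -9 + 1/(Y - 10/7) = -9 + 1/(-10/7 + Y))
1/(1/D(1/(n(-1, 6) + (26 + 32)))) = 1/(1/((97 - 63/((4 - 1) + (26 + 32)))/(-10 + 7/((4 - 1) + (26 + 32))))) = 1/(1/((97 - 63/(3 + 58))/(-10 + 7/(3 + 58)))) = 1/(1/((97 - 63/61)/(-10 + 7/61))) = 1/(1/((5854/61)/(-603/61))) = 1/(1/(-61/603*5854/61)) = 1/(1/(-5854/603)) = 1/(-603/5854) = -5854/603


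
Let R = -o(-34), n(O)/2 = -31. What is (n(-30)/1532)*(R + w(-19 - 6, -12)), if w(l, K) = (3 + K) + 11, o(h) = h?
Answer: -558/383 ≈ -1.4569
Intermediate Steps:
w(l, K) = 14 + K
n(O) = -62 (n(O) = 2*(-31) = -62)
R = 34 (R = -1*(-34) = 34)
(n(-30)/1532)*(R + w(-19 - 6, -12)) = (-62/1532)*(34 + (14 - 12)) = (-62*1/1532)*(34 + 2) = -31/766*36 = -558/383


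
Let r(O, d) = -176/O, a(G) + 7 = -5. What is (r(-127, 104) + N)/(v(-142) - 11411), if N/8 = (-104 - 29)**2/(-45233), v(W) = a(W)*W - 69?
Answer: 1251377/7019890202 ≈ 0.00017826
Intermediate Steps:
a(G) = -12 (a(G) = -7 - 5 = -12)
v(W) = -69 - 12*W (v(W) = -12*W - 69 = -69 - 12*W)
N = -141512/45233 (N = 8*((-104 - 29)**2/(-45233)) = 8*((-133)**2*(-1/45233)) = 8*(17689*(-1/45233)) = 8*(-17689/45233) = -141512/45233 ≈ -3.1285)
(r(-127, 104) + N)/(v(-142) - 11411) = (-176/(-127) - 141512/45233)/((-69 - 12*(-142)) - 11411) = (-176*(-1/127) - 141512/45233)/((-69 + 1704) - 11411) = (176/127 - 141512/45233)/(1635 - 11411) = -10011016/5744591/(-9776) = -10011016/5744591*(-1/9776) = 1251377/7019890202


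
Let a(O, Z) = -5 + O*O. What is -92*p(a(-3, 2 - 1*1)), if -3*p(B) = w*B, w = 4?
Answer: 1472/3 ≈ 490.67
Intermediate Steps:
a(O, Z) = -5 + O**2
p(B) = -4*B/3
-92*p(a(-3, 2 - 1*1)) = -(-368)*(-5 + (-3)**2)/3 = -(-368)*(-5 + 9)/3 = -(-368)*4/3 = -92*(-16/3) = 1472/3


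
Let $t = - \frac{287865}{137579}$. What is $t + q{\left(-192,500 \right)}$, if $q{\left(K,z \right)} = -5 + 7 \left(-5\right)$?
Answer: $- \frac{5791025}{137579} \approx -42.092$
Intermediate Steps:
$t = - \frac{287865}{137579}$ ($t = \left(-287865\right) \frac{1}{137579} = - \frac{287865}{137579} \approx -2.0924$)
$q{\left(K,z \right)} = -40$ ($q{\left(K,z \right)} = -5 - 35 = -40$)
$t + q{\left(-192,500 \right)} = - \frac{287865}{137579} - 40 = - \frac{5791025}{137579}$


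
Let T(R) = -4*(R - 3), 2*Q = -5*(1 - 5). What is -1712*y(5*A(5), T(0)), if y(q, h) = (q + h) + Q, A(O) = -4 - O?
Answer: 39376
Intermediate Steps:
Q = 10 (Q = (-5*(1 - 5))/2 = (-5*(-4))/2 = (1/2)*20 = 10)
T(R) = 12 - 4*R (T(R) = -4*(-3 + R) = 12 - 4*R)
y(q, h) = 10 + h + q (y(q, h) = (q + h) + 10 = (h + q) + 10 = 10 + h + q)
-1712*y(5*A(5), T(0)) = -1712*(10 + (12 - 4*0) + 5*(-4 - 1*5)) = -1712*(10 + (12 + 0) + 5*(-4 - 5)) = -1712*(10 + 12 + 5*(-9)) = -1712*(10 + 12 - 45) = -1712*(-23) = 39376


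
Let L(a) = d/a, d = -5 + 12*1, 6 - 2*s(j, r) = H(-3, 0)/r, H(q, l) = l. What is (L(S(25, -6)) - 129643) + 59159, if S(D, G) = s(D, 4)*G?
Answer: -1268719/18 ≈ -70484.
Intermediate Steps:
s(j, r) = 3 (s(j, r) = 3 - 0/r = 3 - ½*0 = 3 + 0 = 3)
d = 7 (d = -5 + 12 = 7)
S(D, G) = 3*G
L(a) = 7/a
(L(S(25, -6)) - 129643) + 59159 = (7/((3*(-6))) - 129643) + 59159 = (7/(-18) - 129643) + 59159 = (7*(-1/18) - 129643) + 59159 = (-7/18 - 129643) + 59159 = -2333581/18 + 59159 = -1268719/18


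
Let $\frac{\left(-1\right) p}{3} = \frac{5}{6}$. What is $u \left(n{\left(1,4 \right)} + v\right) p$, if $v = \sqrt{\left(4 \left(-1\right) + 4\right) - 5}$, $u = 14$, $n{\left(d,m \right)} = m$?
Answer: $-140 - 35 i \sqrt{5} \approx -140.0 - 78.262 i$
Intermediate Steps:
$p = - \frac{5}{2}$ ($p = - 3 \cdot \frac{5}{6} = - 3 \cdot 5 \cdot \frac{1}{6} = \left(-3\right) \frac{5}{6} = - \frac{5}{2} \approx -2.5$)
$v = i \sqrt{5}$ ($v = \sqrt{\left(-4 + 4\right) - 5} = \sqrt{0 - 5} = \sqrt{-5} = i \sqrt{5} \approx 2.2361 i$)
$u \left(n{\left(1,4 \right)} + v\right) p = 14 \left(4 + i \sqrt{5}\right) \left(- \frac{5}{2}\right) = 14 \left(-10 - \frac{5 i \sqrt{5}}{2}\right) = -140 - 35 i \sqrt{5}$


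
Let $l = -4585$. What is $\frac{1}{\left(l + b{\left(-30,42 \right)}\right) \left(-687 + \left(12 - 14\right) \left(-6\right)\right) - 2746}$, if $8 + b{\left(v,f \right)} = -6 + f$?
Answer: $\frac{1}{3073229} \approx 3.2539 \cdot 10^{-7}$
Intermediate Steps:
$b{\left(v,f \right)} = -14 + f$ ($b{\left(v,f \right)} = -8 + \left(-6 + f\right) = -14 + f$)
$\frac{1}{\left(l + b{\left(-30,42 \right)}\right) \left(-687 + \left(12 - 14\right) \left(-6\right)\right) - 2746} = \frac{1}{\left(-4585 + \left(-14 + 42\right)\right) \left(-687 + \left(12 - 14\right) \left(-6\right)\right) - 2746} = \frac{1}{\left(-4585 + 28\right) \left(-687 - -12\right) - 2746} = \frac{1}{- 4557 \left(-687 + 12\right) - 2746} = \frac{1}{\left(-4557\right) \left(-675\right) - 2746} = \frac{1}{3075975 - 2746} = \frac{1}{3073229}$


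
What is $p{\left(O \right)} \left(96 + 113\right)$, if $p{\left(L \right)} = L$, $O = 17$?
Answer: $3553$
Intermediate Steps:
$p{\left(O \right)} \left(96 + 113\right) = 17 \left(96 + 113\right) = 17 \cdot 209 = 3553$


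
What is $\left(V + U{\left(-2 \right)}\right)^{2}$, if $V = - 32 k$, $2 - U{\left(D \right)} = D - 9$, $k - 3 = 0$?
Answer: $6889$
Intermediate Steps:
$k = 3$ ($k = 3 + 0 = 3$)
$U{\left(D \right)} = 11 - D$ ($U{\left(D \right)} = 2 - \left(D - 9\right) = 2 - \left(-9 + D\right) = 11 - D$)
$V = -96$ ($V = \left(-32\right) 3 = -96$)
$\left(V + U{\left(-2 \right)}\right)^{2} = \left(-96 + \left(11 - -2\right)\right)^{2} = \left(-96 + \left(11 + 2\right)\right)^{2} = \left(-96 + 13\right)^{2} = \left(-83\right)^{2} = 6889$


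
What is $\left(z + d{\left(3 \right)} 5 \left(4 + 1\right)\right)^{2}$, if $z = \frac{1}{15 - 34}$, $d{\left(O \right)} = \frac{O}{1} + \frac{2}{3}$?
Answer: $\frac{27269284}{3249} \approx 8393.1$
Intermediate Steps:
$d{\left(O \right)} = \frac{2}{3} + O$ ($d{\left(O \right)} = O 1 + 2 \cdot \frac{1}{3} = O + \frac{2}{3} = \frac{2}{3} + O$)
$z = - \frac{1}{19}$ ($z = \frac{1}{-19} = - \frac{1}{19} \approx -0.052632$)
$\left(z + d{\left(3 \right)} 5 \left(4 + 1\right)\right)^{2} = \left(- \frac{1}{19} + \left(\frac{2}{3} + 3\right) 5 \left(4 + 1\right)\right)^{2} = \left(- \frac{1}{19} + \frac{11 \cdot 5 \cdot 5}{3}\right)^{2} = \left(- \frac{1}{19} + \frac{11}{3} \cdot 25\right)^{2} = \left(- \frac{1}{19} + \frac{275}{3}\right)^{2} = \left(\frac{5222}{57}\right)^{2} = \frac{27269284}{3249}$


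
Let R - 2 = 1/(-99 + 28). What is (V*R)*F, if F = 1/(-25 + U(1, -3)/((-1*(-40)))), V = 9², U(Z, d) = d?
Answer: -456840/71213 ≈ -6.4151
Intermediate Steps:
R = 141/71 (R = 2 + 1/(-99 + 28) = 2 + 1/(-71) = 2 - 1/71 = 141/71 ≈ 1.9859)
V = 81
F = -40/1003 (F = 1/(-25 - 3/((-1*(-40)))) = 1/(-25 - 3/40) = 1/(-1003/40) = -40/1003 ≈ -0.039880)
(V*R)*F = (81*(141/71))*(-40/1003) = (11421/71)*(-40/1003) = -456840/71213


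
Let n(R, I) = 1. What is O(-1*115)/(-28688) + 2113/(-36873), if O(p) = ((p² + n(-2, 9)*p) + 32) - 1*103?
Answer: -541404791/1057812624 ≈ -0.51182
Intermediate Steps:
O(p) = -71 + p + p² (O(p) = ((p² + 1*p) + 32) - 1*103 = ((p² + p) + 32) - 103 = ((p + p²) + 32) - 103 = (32 + p + p²) - 103 = -71 + p + p²)
O(-1*115)/(-28688) + 2113/(-36873) = (-71 - 1*115 + (-1*115)²)/(-28688) + 2113/(-36873) = (-71 - 115 + (-115)²)*(-1/28688) + 2113*(-1/36873) = (-71 - 115 + 13225)*(-1/28688) - 2113/36873 = 13039*(-1/28688) - 2113/36873 = -13039/28688 - 2113/36873 = -541404791/1057812624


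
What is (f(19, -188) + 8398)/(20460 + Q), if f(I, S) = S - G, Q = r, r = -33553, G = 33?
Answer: -8177/13093 ≈ -0.62453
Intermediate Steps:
Q = -33553
f(I, S) = -33 + S (f(I, S) = S - 1*33 = S - 33 = -33 + S)
(f(19, -188) + 8398)/(20460 + Q) = ((-33 - 188) + 8398)/(20460 - 33553) = (-221 + 8398)/(-13093) = 8177*(-1/13093) = -8177/13093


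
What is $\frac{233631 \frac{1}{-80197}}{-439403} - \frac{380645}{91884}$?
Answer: $- \frac{33284001164197}{8034446945148} \approx -4.1427$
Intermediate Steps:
$\frac{233631 \frac{1}{-80197}}{-439403} - \frac{380645}{91884} = 233631 \left(- \frac{1}{80197}\right) \left(- \frac{1}{439403}\right) - \frac{380645}{91884} = \left(- \frac{233631}{80197}\right) \left(- \frac{1}{439403}\right) - \frac{380645}{91884} = \frac{233631}{35238802391} - \frac{380645}{91884} = - \frac{33284001164197}{8034446945148}$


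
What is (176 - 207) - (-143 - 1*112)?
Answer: 224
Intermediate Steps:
(176 - 207) - (-143 - 1*112) = -31 - (-143 - 112) = -31 - 1*(-255) = -31 + 255 = 224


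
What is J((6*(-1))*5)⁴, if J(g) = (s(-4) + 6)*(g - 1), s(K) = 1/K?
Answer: 258439040161/256 ≈ 1.0095e+9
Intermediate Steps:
s(K) = 1/K
J(g) = -23/4 + 23*g/4 (J(g) = (1/(-4) + 6)*(g - 1) = (-¼ + 6)*(-1 + g) = 23*(-1 + g)/4 = -23/4 + 23*g/4)
J((6*(-1))*5)⁴ = (-23/4 + 23*((6*(-1))*5)/4)⁴ = (-23/4 + 23*(-6*5)/4)⁴ = (-23/4 + (23/4)*(-30))⁴ = (-23/4 - 345/2)⁴ = (-713/4)⁴ = 258439040161/256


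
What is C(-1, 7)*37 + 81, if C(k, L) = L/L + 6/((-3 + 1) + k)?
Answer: 44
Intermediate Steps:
C(k, L) = 1 + 6/(-2 + k)
C(-1, 7)*37 + 81 = ((4 - 1)/(-2 - 1))*37 + 81 = (3/(-3))*37 + 81 = -1/3*3*37 + 81 = -1*37 + 81 = -37 + 81 = 44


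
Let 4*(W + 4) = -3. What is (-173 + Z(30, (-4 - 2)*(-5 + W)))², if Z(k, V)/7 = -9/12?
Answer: 508369/16 ≈ 31773.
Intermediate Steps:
W = -19/4 (W = -4 + (¼)*(-3) = -4 - ¾ = -19/4 ≈ -4.7500)
Z(k, V) = -21/4 (Z(k, V) = 7*(-9/12) = 7*(-9*1/12) = 7*(-¾) = -21/4)
(-173 + Z(30, (-4 - 2)*(-5 + W)))² = (-173 - 21/4)² = (-713/4)² = 508369/16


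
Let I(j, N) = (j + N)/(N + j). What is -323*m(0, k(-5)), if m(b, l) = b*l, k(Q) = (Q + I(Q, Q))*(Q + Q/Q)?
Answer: 0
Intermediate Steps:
I(j, N) = 1 (I(j, N) = (N + j)/(N + j) = 1)
k(Q) = (1 + Q)² (k(Q) = (Q + 1)*(Q + Q/Q) = (1 + Q)*(Q + 1) = (1 + Q)*(1 + Q) = (1 + Q)²)
-323*m(0, k(-5)) = -0*(1 + (-5)² + 2*(-5)) = -0*(1 + 25 - 10) = -0*16 = -323*0 = 0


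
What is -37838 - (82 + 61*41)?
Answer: -40421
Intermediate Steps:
-37838 - (82 + 61*41) = -37838 - (82 + 2501) = -37838 - 1*2583 = -37838 - 2583 = -40421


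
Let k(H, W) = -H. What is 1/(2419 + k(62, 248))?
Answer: 1/2357 ≈ 0.00042427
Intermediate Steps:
1/(2419 + k(62, 248)) = 1/(2419 - 1*62) = 1/(2419 - 62) = 1/2357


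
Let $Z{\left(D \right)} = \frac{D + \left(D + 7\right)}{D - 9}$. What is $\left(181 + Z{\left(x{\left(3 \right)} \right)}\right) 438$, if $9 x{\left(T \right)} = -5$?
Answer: $\frac{3397347}{43} \approx 79008.0$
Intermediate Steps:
$x{\left(T \right)} = - \frac{5}{9}$ ($x{\left(T \right)} = \frac{1}{9} \left(-5\right) = - \frac{5}{9}$)
$Z{\left(D \right)} = \frac{7 + 2 D}{-9 + D}$ ($Z{\left(D \right)} = \frac{D + \left(7 + D\right)}{-9 + D} = \frac{7 + 2 D}{-9 + D}$)
$\left(181 + Z{\left(x{\left(3 \right)} \right)}\right) 438 = \left(181 + \frac{7 + 2 \left(- \frac{5}{9}\right)}{-9 - \frac{5}{9}}\right) 438 = \left(181 + \frac{7 - \frac{10}{9}}{- \frac{86}{9}}\right) 438 = \left(181 - \frac{53}{86}\right) 438 = \frac{15513}{86} \cdot 438 = \frac{3397347}{43}$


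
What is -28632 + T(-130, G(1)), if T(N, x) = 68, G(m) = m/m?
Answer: -28564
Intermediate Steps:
G(m) = 1
-28632 + T(-130, G(1)) = -28632 + 68 = -28564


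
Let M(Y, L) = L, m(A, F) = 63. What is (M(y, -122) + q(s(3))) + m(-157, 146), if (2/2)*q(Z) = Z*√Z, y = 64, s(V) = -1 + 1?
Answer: -59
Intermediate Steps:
s(V) = 0
q(Z) = Z^(3/2) (q(Z) = Z*√Z = Z^(3/2))
(M(y, -122) + q(s(3))) + m(-157, 146) = (-122 + 0^(3/2)) + 63 = (-122 + 0) + 63 = -122 + 63 = -59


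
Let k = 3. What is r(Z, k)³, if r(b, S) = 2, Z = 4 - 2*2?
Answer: 8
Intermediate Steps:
Z = 0 (Z = 4 - 4 = 0)
r(Z, k)³ = 2³ = 8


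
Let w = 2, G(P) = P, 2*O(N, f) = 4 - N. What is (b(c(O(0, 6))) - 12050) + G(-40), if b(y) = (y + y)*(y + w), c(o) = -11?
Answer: -11892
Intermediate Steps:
O(N, f) = 2 - N/2 (O(N, f) = (4 - N)/2 = 2 - N/2)
b(y) = 2*y*(2 + y) (b(y) = (y + y)*(y + 2) = (2*y)*(2 + y) = 2*y*(2 + y))
(b(c(O(0, 6))) - 12050) + G(-40) = (2*(-11)*(2 - 11) - 12050) - 40 = (2*(-11)*(-9) - 12050) - 40 = (198 - 12050) - 40 = -11852 - 40 = -11892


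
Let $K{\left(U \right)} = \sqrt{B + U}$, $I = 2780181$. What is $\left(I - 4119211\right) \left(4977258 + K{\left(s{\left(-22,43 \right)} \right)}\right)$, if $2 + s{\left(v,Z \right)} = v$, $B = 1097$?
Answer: $-6664697779740 - 1339030 \sqrt{1073} \approx -6.6647 \cdot 10^{12}$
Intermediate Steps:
$s{\left(v,Z \right)} = -2 + v$
$K{\left(U \right)} = \sqrt{1097 + U}$
$\left(I - 4119211\right) \left(4977258 + K{\left(s{\left(-22,43 \right)} \right)}\right) = \left(2780181 - 4119211\right) \left(4977258 + \sqrt{1097 - 24}\right) = - 1339030 \left(4977258 + \sqrt{1097 - 24}\right) = - 1339030 \left(4977258 + \sqrt{1073}\right) = -6664697779740 - 1339030 \sqrt{1073}$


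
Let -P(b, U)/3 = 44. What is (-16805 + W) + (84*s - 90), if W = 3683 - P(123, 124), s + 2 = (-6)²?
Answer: -10224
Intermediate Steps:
P(b, U) = -132 (P(b, U) = -3*44 = -132)
s = 34 (s = -2 + (-6)² = -2 + 36 = 34)
W = 3815 (W = 3683 - 1*(-132) = 3683 + 132 = 3815)
(-16805 + W) + (84*s - 90) = (-16805 + 3815) + (84*34 - 90) = -12990 + (2856 - 90) = -12990 + 2766 = -10224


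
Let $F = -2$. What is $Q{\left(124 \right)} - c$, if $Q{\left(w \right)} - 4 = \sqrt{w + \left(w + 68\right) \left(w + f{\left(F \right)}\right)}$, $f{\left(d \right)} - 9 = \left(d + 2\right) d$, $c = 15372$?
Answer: $-15368 + 2 \sqrt{6415} \approx -15208.0$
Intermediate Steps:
$f{\left(d \right)} = 9 + d \left(2 + d\right)$ ($f{\left(d \right)} = 9 + \left(d + 2\right) d = 9 + \left(2 + d\right) d = 9 + d \left(2 + d\right)$)
$Q{\left(w \right)} = 4 + \sqrt{w + \left(9 + w\right) \left(68 + w\right)}$ ($Q{\left(w \right)} = 4 + \sqrt{w + \left(w + 68\right) \left(w + \left(9 + \left(-2\right)^{2} + 2 \left(-2\right)\right)\right)} = 4 + \sqrt{w + \left(68 + w\right) \left(w + \left(9 + 4 - 4\right)\right)} = 4 + \sqrt{w + \left(68 + w\right) \left(w + 9\right)} = 4 + \sqrt{w + \left(68 + w\right) \left(9 + w\right)} = 4 + \sqrt{w + \left(9 + w\right) \left(68 + w\right)}$)
$Q{\left(124 \right)} - c = \left(4 + \sqrt{612 + 124^{2} + 78 \cdot 124}\right) - 15372 = \left(4 + \sqrt{612 + 15376 + 9672}\right) - 15372 = \left(4 + \sqrt{25660}\right) - 15372 = \left(4 + 2 \sqrt{6415}\right) - 15372 = -15368 + 2 \sqrt{6415}$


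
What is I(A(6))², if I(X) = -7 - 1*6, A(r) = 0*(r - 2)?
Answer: 169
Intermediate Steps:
A(r) = 0 (A(r) = 0*(-2 + r) = 0)
I(X) = -13 (I(X) = -7 - 6 = -13)
I(A(6))² = (-13)² = 169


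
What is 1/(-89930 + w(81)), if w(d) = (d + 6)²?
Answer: -1/82361 ≈ -1.2142e-5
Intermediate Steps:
w(d) = (6 + d)²
1/(-89930 + w(81)) = 1/(-89930 + (6 + 81)²) = 1/(-89930 + 87²) = 1/(-89930 + 7569) = 1/(-82361) = -1/82361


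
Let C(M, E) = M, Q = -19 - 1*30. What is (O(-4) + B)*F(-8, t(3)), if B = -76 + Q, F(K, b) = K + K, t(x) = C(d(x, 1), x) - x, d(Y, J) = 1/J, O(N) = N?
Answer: 2064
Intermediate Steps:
d(Y, J) = 1/J
Q = -49 (Q = -19 - 30 = -49)
t(x) = 1 - x (t(x) = 1/1 - x = 1 - x)
F(K, b) = 2*K
B = -125 (B = -76 - 49 = -125)
(O(-4) + B)*F(-8, t(3)) = (-4 - 125)*(2*(-8)) = -129*(-16) = 2064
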